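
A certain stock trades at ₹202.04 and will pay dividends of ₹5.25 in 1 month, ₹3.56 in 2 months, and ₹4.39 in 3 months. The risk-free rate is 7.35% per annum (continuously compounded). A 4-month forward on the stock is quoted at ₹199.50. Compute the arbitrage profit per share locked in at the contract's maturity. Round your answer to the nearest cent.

PV(dividends) I = 5.25·e^(−0.0735·1/12) + 3.56·e^(−0.0735·2/12) + 4.39·e^(−0.0735·3/12) = 13.0447
Fair forward F* = (S − I)·e^(rT) = (202.04 − 13.0447)·e^0.024500 = 188.9953 × 1.024803 = 193.6830
Market ₹199.50 > fair 193.6830: forward overpriced → cash-and-carry (borrow at r, buy the stock and collect the dividends, short the forward).
Profit at T = |F_mkt − F*| = |199.50 − 193.6830| = ₹5.82 per share

₹5.82 per share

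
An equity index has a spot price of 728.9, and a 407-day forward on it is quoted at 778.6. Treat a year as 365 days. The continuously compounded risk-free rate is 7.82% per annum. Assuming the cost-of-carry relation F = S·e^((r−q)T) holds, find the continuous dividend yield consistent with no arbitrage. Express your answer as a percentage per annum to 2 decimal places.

From F = S·e^((r−q)T): (r − q) = ln(F/S)/T
ln(778.6/728.9) = ln(1.068185) = 0.065961
(r − q) = 0.065961 / (407/365) = 0.059154
q = r − ln(F/S)/T = 0.0782 − 0.059154 = 0.019046
q = 1.90%

1.90%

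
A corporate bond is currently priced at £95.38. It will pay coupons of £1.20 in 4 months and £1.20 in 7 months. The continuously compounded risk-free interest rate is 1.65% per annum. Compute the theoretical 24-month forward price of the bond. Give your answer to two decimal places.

PV(coupons) I = 1.20·e^(−0.0165·4/12) + 1.20·e^(−0.0165·7/12)
I = 1.1934 + 1.1885 = 2.3819
F = (S − I)·e^(rT) = (95.38 − 2.3819) · e^(0.0165·24/12)
= 92.9981 · e^0.033000 = 92.9981 × 1.033551 = £96.12

£96.12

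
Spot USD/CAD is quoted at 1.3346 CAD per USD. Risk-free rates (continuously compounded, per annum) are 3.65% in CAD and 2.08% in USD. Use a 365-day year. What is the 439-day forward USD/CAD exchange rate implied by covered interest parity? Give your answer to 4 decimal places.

F = S·e^((r_CAD − r_USD)T) = 1.3346 · e^((0.0365 − 0.0208) × 439/365)
= 1.3346 · e^0.018883 = 1.3346 × 1.019062
F = 1.3600 CAD per USD

1.3600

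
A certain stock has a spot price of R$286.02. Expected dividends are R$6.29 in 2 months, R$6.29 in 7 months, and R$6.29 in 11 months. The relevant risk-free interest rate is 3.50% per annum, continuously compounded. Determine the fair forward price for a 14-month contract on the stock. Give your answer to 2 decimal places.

R$278.66

PV(dividends) I = 6.29·e^(−0.0350·2/12) + 6.29·e^(−0.0350·7/12) + 6.29·e^(−0.0350·11/12)
I = 6.2534 + 6.1629 + 6.0914 = 18.5077
F = (S − I)·e^(rT) = (286.02 − 18.5077) · e^(0.0350·14/12)
= 267.5123 · e^0.040833 = 267.5123 × 1.041678 = R$278.66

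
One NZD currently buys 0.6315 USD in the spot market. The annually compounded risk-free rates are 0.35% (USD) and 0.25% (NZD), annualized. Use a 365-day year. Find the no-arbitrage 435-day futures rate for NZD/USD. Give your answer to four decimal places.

0.6323

By covered interest parity, F = S · (1+r_USD)^T / (1+r_NZD)^T
= 0.6315 × 1.004173 / 1.002980 = 0.6315 × 1.001189
F = 0.6323 USD per NZD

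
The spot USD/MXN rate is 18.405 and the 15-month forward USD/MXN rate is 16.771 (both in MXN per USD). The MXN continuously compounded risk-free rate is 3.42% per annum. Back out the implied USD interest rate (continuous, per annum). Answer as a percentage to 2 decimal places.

F = S·e^((r_MXN − r_USD)T) ⇒ r_USD = r_MXN − ln(F/S)/T
ln(16.771/18.405) = -0.092971; /(15/12) = -0.074377
r_USD = 0.0342 + 0.074377 = 0.108577
r_USD = 10.86%

10.86%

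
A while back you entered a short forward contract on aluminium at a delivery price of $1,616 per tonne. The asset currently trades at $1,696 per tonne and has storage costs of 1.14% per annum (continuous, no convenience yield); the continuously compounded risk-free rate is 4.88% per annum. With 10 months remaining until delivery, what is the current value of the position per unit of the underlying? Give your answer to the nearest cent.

Current fair forward for the remaining 10 months: F = S·e^((r + u)·T), (r + u) = 0.0488 + 0.0114 = 0.0602
F = 1696 · e^(0.0602 × 10/12) = 1696 × 1.05144632 = 1783.2530
Value of long forward = (F − K)·e^(−rT) = (1783.2530 − 1616) · e^(−0.0488·10/12)
= 167.2530 × 0.96014913 = 160.59
Short position value = −(long value) = -$160.59

-$160.59 per tonne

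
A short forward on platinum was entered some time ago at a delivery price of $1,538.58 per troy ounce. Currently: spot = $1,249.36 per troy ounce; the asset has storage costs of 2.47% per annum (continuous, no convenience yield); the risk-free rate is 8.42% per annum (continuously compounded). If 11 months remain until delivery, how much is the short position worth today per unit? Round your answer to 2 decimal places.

Current fair forward for the remaining 11 months: F = S·e^((r + u)·T), (r + u) = 0.0842 + 0.0247 = 0.1089
F = 1249.36 · e^(0.1089 × 11/12) = 1249.36 × 1.10497753 = 1380.5147
Value of long forward = (F − K)·e^(−rT) = (1380.5147 − 1538.58) · e^(−0.0842·11/12)
= -158.0653 × 0.92572012 = -146.32
Short position value = −(long value) = $146.32

$146.32 per troy ounce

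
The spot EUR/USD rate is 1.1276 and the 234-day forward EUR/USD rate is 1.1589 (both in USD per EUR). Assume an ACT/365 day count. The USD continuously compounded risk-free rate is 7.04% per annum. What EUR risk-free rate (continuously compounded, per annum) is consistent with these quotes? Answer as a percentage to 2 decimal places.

2.77%

F = S·e^((r_USD − r_EUR)T) ⇒ r_EUR = r_USD − ln(F/S)/T
ln(1.1589/1.1276) = 0.027380; /(234/365) = 0.042708
r_EUR = 0.0704 − 0.042708 = 0.027692
r_EUR = 2.77%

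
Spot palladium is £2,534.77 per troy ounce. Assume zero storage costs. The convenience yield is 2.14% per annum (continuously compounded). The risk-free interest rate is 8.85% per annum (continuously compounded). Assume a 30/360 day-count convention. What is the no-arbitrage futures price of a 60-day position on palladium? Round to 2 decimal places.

Net carry = r + u − y = 0.0885 + 0.0000 − 0.0214 = 0.0671
F = S·e^((r+u−y)T) = 2534.77 · e^(0.0671 × 60/360) = 2534.77 · e^0.01118333
= 2534.77 × 1.01124610 = £2,563.28 per troy ounce

£2,563.28 per troy ounce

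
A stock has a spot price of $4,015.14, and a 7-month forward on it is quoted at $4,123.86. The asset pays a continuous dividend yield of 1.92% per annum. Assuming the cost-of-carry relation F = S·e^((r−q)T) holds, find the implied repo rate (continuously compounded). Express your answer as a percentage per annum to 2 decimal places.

6.50%

From F = S·e^((r−q)T): (r − q) = ln(F/S)/T
ln(4123.86/4015.14) = ln(1.027078) = 0.026718
(r − q) = 0.026718 / (7/12) = 0.045802
r = ln(F/S)/T + q = 0.045802 + 0.0192 = 0.065002
r = 6.50%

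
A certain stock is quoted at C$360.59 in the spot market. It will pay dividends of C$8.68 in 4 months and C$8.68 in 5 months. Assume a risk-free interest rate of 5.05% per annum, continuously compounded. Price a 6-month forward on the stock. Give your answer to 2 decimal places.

C$352.34

PV(dividends) I = 8.68·e^(−0.0505·4/12) + 8.68·e^(−0.0505·5/12)
I = 8.5351 + 8.4993 = 17.0344
F = (S − I)·e^(rT) = (360.59 − 17.0344) · e^(0.0505·6/12)
= 343.5556 · e^0.025250 = 343.5556 × 1.025571 = C$352.34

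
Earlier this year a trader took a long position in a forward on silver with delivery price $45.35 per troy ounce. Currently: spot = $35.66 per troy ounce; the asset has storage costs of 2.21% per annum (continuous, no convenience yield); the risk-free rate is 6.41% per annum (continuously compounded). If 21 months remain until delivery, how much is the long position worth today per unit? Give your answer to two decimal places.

-$3.47 per troy ounce

Current fair forward for the remaining 21 months: F = S·e^((r + u)·T), (r + u) = 0.0641 + 0.0221 = 0.0862
F = 35.66 · e^(0.0862 × 21/12) = 35.66 × 1.162822 = 41.4662
Value of long forward = (F − K)·e^(−rT) = (41.4662 − 45.35) · e^(−0.0641·21/12)
= -3.8838 × 0.893888 = -3.47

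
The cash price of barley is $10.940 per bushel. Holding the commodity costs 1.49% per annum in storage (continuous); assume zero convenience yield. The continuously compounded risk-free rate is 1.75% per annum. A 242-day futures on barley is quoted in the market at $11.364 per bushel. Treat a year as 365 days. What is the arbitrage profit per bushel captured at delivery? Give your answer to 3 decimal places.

$0.186 per bushel

Fair futures: F* = S·e^(carry·T), with carry = (r + u) = 0.0175 + 0.0149 = 0.0324
F* = 10.940 · e^(0.0324 × 242/365) = 10.940 · e^0.021482 = 10.940 × 1.021714 = $11.1776
Market $11.364 > fair $11.1776: forward overpriced → cash-and-carry (buy spot, short the forward).
At maturity, profit = |F_mkt − F*| = |11.364 − 11.1776| = $0.186 per bushel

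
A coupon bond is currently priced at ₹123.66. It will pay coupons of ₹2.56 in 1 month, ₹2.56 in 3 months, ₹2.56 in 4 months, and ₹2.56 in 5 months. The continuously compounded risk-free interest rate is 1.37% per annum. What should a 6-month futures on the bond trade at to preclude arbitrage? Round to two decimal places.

₹114.24

PV(coupons) I = 2.56·e^(−0.0137·1/12) + 2.56·e^(−0.0137·3/12) + 2.56·e^(−0.0137·4/12) + 2.56·e^(−0.0137·5/12)
I = 2.5571 + 2.5512 + 2.5483 + 2.5454 = 10.2020
F = (S − I)·e^(rT) = (123.66 − 10.2020) · e^(0.0137·6/12)
= 113.4580 · e^0.006850 = 113.4580 × 1.006874 = ₹114.24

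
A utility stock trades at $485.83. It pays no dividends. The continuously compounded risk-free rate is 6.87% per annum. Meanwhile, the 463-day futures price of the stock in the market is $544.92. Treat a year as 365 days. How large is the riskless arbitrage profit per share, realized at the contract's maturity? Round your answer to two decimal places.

Fair futures: F* = S·e^(carry·T), with carry = r = 0.0687
F* = 485.83 · e^(0.0687 × 463/365) = 485.83 · e^0.087145 = 485.83 × 1.091055 = $530.0673
Market $544.92 > fair $530.0673: forward overpriced → cash-and-carry (buy spot, short the forward).
At maturity, profit = |F_mkt − F*| = |544.92 − 530.0673| = $14.85 per share

$14.85 per share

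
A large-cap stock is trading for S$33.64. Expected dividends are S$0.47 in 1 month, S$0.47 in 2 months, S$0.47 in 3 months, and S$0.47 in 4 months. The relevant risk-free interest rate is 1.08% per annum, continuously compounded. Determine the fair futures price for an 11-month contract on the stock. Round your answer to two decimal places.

PV(dividends) I = 0.47·e^(−0.0108·1/12) + 0.47·e^(−0.0108·2/12) + 0.47·e^(−0.0108·3/12) + 0.47·e^(−0.0108·4/12)
I = 0.4696 + 0.4692 + 0.4687 + 0.4683 = 1.8758
F = (S − I)·e^(rT) = (33.64 − 1.8758) · e^(0.0108·11/12)
= 31.7642 · e^0.009900 = 31.7642 × 1.009949 = S$32.08

S$32.08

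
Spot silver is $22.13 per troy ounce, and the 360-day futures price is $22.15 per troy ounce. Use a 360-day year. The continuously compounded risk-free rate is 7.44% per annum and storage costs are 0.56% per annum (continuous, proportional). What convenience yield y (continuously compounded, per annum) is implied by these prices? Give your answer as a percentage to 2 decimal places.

F = S·e^((r+u−y)T) ⇒ (r+u−y) = ln(F/S)/T
ln(22.15/22.13) = 0.000903; /T ⇒ 0.000903
y = r + u − ln(F/S)/T = 0.0744 + 0.0056 − 0.000903 = 0.079097
y = 7.91%

7.91%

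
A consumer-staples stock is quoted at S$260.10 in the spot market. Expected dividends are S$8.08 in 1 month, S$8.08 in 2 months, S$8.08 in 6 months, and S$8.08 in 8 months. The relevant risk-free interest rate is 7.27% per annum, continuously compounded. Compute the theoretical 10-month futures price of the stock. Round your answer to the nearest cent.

PV(dividends) I = 8.08·e^(−0.0727·1/12) + 8.08·e^(−0.0727·2/12) + 8.08·e^(−0.0727·6/12) + 8.08·e^(−0.0727·8/12)
I = 8.0312 + 7.9827 + 7.7916 + 7.6977 = 31.5032
F = (S − I)·e^(rT) = (260.10 − 31.5032) · e^(0.0727·10/12)
= 228.5968 · e^0.060583 = 228.5968 × 1.062456 = S$242.87

S$242.87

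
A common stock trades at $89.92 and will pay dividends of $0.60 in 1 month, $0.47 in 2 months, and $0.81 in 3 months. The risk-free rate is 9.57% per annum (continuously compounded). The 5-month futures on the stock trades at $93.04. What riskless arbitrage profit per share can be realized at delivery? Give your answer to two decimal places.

PV(dividends) I = 0.60·e^(−0.0957·1/12) + 0.47·e^(−0.0957·2/12) + 0.81·e^(−0.0957·3/12) = 1.8486
Fair futures F* = (S − I)·e^(rT) = (89.92 − 1.8486)·e^0.039875 = 88.0714 × 1.040681 = 91.6542
Market $93.04 > fair 91.6542: forward overpriced → cash-and-carry (borrow at r, buy the stock and collect the dividends, short the forward).
Profit at T = |F_mkt − F*| = |93.04 − 91.6542| = $1.39 per share

$1.39 per share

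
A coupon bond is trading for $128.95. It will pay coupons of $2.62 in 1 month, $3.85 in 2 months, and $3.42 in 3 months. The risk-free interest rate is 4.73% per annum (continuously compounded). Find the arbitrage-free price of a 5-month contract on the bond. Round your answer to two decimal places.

PV(coupons) I = 2.62·e^(−0.0473·1/12) + 3.85·e^(−0.0473·2/12) + 3.42·e^(−0.0473·3/12)
I = 2.6097 + 3.8198 + 3.3798 = 9.8093
F = (S − I)·e^(rT) = (128.95 − 9.8093) · e^(0.0473·5/12)
= 119.1407 · e^0.019708 = 119.1407 × 1.019903 = $121.51

$121.51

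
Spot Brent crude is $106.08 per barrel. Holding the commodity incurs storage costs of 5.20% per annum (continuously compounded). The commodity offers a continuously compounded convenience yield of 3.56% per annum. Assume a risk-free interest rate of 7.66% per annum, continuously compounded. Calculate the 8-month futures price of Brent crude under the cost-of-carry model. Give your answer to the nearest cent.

$112.87 per barrel

Net carry = r + u − y = 0.0766 + 0.0520 − 0.0356 = 0.0930
F = S·e^((r+u−y)T) = 106.08 · e^(0.0930 × 8/12) = 106.08 · e^0.062000
= 106.08 × 1.063962 = $112.87 per barrel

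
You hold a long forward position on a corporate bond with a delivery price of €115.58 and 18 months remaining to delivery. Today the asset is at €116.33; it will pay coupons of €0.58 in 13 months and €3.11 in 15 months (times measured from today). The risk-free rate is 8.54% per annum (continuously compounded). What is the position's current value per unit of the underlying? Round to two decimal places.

€11.32

PV(remaining coupons) I = 0.58·e^(−0.0854·13/12) + 3.11·e^(−0.0854·15/12) = 3.3239
Current forward F = (S − I)·e^(rT) = (116.33 − 3.3239)·e^(0.0854·18/12) = 113.0061 × 1.136667 = 128.4503
Value (long) = (F − K)·e^(−rT) = (128.4503 − 115.58) × 0.879765 = 11.3228
Value = €11.32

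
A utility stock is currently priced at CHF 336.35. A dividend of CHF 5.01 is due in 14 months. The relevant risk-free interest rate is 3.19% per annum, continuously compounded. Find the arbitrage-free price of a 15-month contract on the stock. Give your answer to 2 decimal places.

PV(dividends) I = 5.01·e^(−0.0319·14/12)
I = 4.8270
F = (S − I)·e^(rT) = (336.35 − 4.8270) · e^(0.0319·15/12)
= 331.5230 · e^0.039875 = 331.5230 × 1.040681 = CHF 345.01

CHF 345.01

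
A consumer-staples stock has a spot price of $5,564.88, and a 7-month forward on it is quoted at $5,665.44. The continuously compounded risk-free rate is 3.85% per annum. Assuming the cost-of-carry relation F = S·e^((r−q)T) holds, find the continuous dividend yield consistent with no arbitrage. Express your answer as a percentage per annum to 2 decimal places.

From F = S·e^((r−q)T): (r − q) = ln(F/S)/T
ln(5665.44/5564.88) = ln(1.018070) = 0.017909
(r − q) = 0.017909 / (7/12) = 0.030701
q = r − ln(F/S)/T = 0.0385 − 0.030701 = 0.007799
q = 0.78%

0.78%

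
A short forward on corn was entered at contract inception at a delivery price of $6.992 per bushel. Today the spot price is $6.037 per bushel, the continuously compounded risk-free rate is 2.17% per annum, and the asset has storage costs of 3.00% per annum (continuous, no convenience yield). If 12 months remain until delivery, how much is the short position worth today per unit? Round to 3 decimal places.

Current fair forward for the remaining 12 months: F = S·e^((r + u)·T), (r + u) = 0.0217 + 0.0300 = 0.0517
F = 6.037 · e^(0.0517 × 12/12) = 6.037 × 1.053060 = 6.3573
Value of long forward = (F − K)·e^(−rT) = (6.3573 − 6.992) · e^(−0.0217·12/12)
= -0.6347 × 0.978534 = -0.621
Short position value = −(long value) = $0.621

$0.621 per bushel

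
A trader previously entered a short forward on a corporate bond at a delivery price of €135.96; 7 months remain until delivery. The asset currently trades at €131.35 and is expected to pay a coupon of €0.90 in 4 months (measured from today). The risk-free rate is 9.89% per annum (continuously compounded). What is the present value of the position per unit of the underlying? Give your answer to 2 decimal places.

-€2.14

PV(remaining coupons) I = 0.90·e^(−0.0989·4/12) = 0.8708
Current forward F = (S − I)·e^(rT) = (131.35 − 0.8708)·e^(0.0989·7/12) = 130.4792 × 1.059388 = 138.2281
Value (long) = (F − K)·e^(−rT) = (138.2281 − 135.96) × 0.943941 = 2.1410
Short position value = −(long value) = -€2.14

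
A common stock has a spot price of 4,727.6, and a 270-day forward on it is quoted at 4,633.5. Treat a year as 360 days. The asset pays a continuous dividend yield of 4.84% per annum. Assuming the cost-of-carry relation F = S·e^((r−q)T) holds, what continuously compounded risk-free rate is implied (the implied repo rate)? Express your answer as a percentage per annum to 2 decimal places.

From F = S·e^((r−q)T): (r − q) = ln(F/S)/T
ln(4633.5/4727.6) = ln(0.980096) = -0.020105
(r − q) = -0.020105 / (270/360) = -0.026807
r = ln(F/S)/T + q = -0.026807 + 0.0484 = 0.021593
r = 2.16%

2.16%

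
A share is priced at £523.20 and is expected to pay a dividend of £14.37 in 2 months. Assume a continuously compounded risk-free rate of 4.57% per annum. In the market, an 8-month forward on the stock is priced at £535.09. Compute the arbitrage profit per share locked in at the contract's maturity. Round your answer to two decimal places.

£10.41 per share

PV(dividends) I = 14.37·e^(−0.0457·2/12) = 14.2610
Fair forward F* = (S − I)·e^(rT) = (523.20 − 14.2610)·e^0.030467 = 508.9390 × 1.030936 = 524.6835
Market £535.09 > fair 524.6835: forward overpriced → cash-and-carry (borrow at r, buy the stock and collect the dividends, short the forward).
Profit at T = |F_mkt − F*| = |535.09 − 524.6835| = £10.41 per share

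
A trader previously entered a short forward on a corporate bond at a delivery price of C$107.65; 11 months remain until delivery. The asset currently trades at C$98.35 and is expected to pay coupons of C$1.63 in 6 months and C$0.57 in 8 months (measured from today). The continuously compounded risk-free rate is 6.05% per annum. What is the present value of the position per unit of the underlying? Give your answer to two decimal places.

PV(remaining coupons) I = 1.63·e^(−0.0605·6/12) + 0.57·e^(−0.0605·8/12) = 2.1289
Current forward F = (S − I)·e^(rT) = (98.35 − 2.1289)·e^(0.0605·11/12) = 96.2211 × 1.057025 = 101.7081
Value (long) = (F − K)·e^(−rT) = (101.7081 − 107.65) × 0.946051 = -5.6213
Short position value = −(long value) = C$5.62

C$5.62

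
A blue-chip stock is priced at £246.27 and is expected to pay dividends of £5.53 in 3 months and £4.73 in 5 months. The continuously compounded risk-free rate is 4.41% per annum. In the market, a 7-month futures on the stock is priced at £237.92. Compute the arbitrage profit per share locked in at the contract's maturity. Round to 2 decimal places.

£4.39 per share

PV(dividends) I = 5.53·e^(−0.0441·3/12) + 4.73·e^(−0.0441·5/12) = 10.1132
Fair futures F* = (S − I)·e^(rT) = (246.27 − 10.1132)·e^0.025725 = 236.1568 × 1.026059 = 242.3108
Market £237.92 < fair 242.3108: forward underpriced → reverse cash-and-carry (short the stock, invest proceeds at r, pay the dividends, go long the forward).
Profit at T = |F_mkt − F*| = |237.92 − 242.3108| = £4.39 per share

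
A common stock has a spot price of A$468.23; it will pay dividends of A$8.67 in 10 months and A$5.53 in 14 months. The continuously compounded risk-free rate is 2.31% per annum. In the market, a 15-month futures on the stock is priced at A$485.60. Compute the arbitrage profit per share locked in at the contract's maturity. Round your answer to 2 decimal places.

A$17.95 per share

PV(dividends) I = 8.67·e^(−0.0231·10/12) + 5.53·e^(−0.0231·14/12) = 13.8877
Fair futures F* = (S − I)·e^(rT) = (468.23 − 13.8877)·e^0.028875 = 454.3423 × 1.029296 = 467.6527
Market A$485.60 > fair 467.6527: forward overpriced → cash-and-carry (borrow at r, buy the stock and collect the dividends, short the forward).
Profit at T = |F_mkt − F*| = |485.60 − 467.6527| = A$17.95 per share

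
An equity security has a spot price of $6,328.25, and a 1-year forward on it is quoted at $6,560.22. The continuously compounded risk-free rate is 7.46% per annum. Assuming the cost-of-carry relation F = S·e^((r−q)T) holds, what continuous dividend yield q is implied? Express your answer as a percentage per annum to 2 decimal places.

From F = S·e^((r−q)T): (r − q) = ln(F/S)/T
ln(6560.22/6328.25) = ln(1.036656) = 0.036000
(r − q) = 0.036000 / (1) = 0.036000
q = r − ln(F/S)/T = 0.0746 − 0.036000 = 0.038600
q = 3.86%

3.86%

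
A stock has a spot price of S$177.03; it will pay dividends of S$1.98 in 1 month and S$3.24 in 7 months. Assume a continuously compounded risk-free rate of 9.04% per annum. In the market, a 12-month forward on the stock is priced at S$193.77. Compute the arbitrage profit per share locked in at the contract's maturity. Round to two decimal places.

S$5.51 per share

PV(dividends) I = 1.98·e^(−0.0904·1/12) + 3.24·e^(−0.0904·7/12) = 5.0387
Fair forward F* = (S − I)·e^(rT) = (177.03 − 5.0387)·e^0.090400 = 171.9913 × 1.094612 = 188.2637
Market S$193.77 > fair 188.2637: forward overpriced → cash-and-carry (borrow at r, buy the stock and collect the dividends, short the forward).
Profit at T = |F_mkt − F*| = |193.77 − 188.2637| = S$5.51 per share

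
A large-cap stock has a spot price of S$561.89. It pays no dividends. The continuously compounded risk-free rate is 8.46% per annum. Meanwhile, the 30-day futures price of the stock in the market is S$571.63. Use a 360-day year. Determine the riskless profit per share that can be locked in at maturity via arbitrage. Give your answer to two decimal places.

Fair futures: F* = S·e^(carry·T), with carry = r = 0.0846
F* = 561.89 · e^(0.0846 × 30/360) = 561.89 · e^0.007050 = 561.89 × 1.007075 = S$565.8654
Market S$571.63 > fair S$565.8654: forward overpriced → cash-and-carry (buy spot, short the forward).
At maturity, profit = |F_mkt − F*| = |571.63 − 565.8654| = S$5.76 per share

S$5.76 per share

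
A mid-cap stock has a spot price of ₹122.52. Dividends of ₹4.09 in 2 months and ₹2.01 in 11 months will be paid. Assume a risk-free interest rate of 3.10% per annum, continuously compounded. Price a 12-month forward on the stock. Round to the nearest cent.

PV(dividends) I = 4.09·e^(−0.0310·2/12) + 2.01·e^(−0.0310·11/12)
I = 4.0689 + 1.9537 = 6.0226
F = (S − I)·e^(rT) = (122.52 − 6.0226) · e^(0.0310·12/12)
= 116.4974 · e^0.031000 = 116.4974 × 1.031486 = ₹120.17

₹120.17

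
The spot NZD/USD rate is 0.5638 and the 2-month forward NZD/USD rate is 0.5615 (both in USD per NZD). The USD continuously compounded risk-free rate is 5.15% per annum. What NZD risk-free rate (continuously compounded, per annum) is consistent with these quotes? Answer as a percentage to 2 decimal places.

7.60%

F = S·e^((r_USD − r_NZD)T) ⇒ r_NZD = r_USD − ln(F/S)/T
ln(0.5615/0.5638) = -0.004088; /(2/12) = -0.024528
r_NZD = 0.0515 + 0.024528 = 0.076028
r_NZD = 7.60%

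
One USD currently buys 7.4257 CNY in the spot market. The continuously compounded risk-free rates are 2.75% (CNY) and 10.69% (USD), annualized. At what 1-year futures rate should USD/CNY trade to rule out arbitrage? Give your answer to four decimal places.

6.8589

F = S·e^((r_CNY − r_USD)T) = 7.4257 · e^((0.0275 − 0.1069) × 1)
= 7.4257 · e^-0.079400 = 7.4257 × 0.923670
F = 6.8589 CNY per USD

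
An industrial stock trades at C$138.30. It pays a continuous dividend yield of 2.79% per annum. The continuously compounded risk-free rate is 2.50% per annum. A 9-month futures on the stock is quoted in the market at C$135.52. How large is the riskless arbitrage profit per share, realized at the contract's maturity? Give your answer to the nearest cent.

Fair futures: F* = S·e^(carry·T), with carry = (r − q) = 0.0250 − 0.0279 = -0.0029
F* = 138.30 · e^(-0.0029 × 9/12) = 138.30 · e^-0.002175 = 138.30 × 0.997827 = C$137.9995
Market C$135.52 < fair C$137.9995: forward underpriced → reverse cash-and-carry (short spot, go long the forward).
At maturity, profit = |F_mkt − F*| = |135.52 − 137.9995| = C$2.48 per share

C$2.48 per share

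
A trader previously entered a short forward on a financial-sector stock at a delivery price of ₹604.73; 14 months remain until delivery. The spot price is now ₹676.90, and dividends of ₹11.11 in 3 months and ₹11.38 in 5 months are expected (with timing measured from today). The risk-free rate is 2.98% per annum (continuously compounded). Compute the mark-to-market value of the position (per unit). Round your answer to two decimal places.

PV(remaining dividends) I = 11.11·e^(−0.0298·3/12) + 11.38·e^(−0.0298·5/12) = 22.2671
Current forward F = (S − I)·e^(rT) = (676.90 − 22.2671)·e^(0.0298·14/12) = 654.6329 × 1.035378 = 677.7925
Value (long) = (F − K)·e^(−rT) = (677.7925 − 604.73) × 0.965831 = 70.5660
Short position value = −(long value) = -₹70.57

-₹70.57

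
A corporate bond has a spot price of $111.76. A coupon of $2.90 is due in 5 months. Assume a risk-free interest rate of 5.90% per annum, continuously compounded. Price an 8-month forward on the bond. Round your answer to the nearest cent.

$113.30

PV(coupons) I = 2.90·e^(−0.0590·5/12)
I = 2.8296
F = (S − I)·e^(rT) = (111.76 − 2.8296) · e^(0.0590·8/12)
= 108.9304 · e^0.039333 = 108.9304 × 1.040117 = $113.30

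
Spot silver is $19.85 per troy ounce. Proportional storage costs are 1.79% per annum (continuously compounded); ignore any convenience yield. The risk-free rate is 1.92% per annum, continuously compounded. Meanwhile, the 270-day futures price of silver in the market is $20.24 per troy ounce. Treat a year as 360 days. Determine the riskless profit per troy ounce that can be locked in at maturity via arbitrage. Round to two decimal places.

$0.17 per troy ounce

Fair futures: F* = S·e^(carry·T), with carry = (r + u) = 0.0192 + 0.0179 = 0.0371
F* = 19.85 · e^(0.0371 × 270/360) = 19.85 · e^0.027825 = 19.85 × 1.028216 = $20.4101
Market $20.24 < fair $20.4101: forward underpriced → reverse cash-and-carry (short spot, go long the forward).
At maturity, profit = |F_mkt − F*| = |20.24 − 20.4101| = $0.17 per troy ounce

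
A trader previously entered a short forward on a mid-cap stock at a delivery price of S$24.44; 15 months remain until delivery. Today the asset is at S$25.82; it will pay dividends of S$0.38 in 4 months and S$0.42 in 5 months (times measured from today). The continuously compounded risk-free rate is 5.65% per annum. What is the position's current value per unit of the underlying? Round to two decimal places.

-S$2.26

PV(remaining dividends) I = 0.38·e^(−0.0565·4/12) + 0.42·e^(−0.0565·5/12) = 0.7831
Current forward F = (S − I)·e^(rT) = (25.82 − 0.7831)·e^(0.0565·15/12) = 25.0369 × 1.073179 = 26.8691
Value (long) = (F − K)·e^(−rT) = (26.8691 − 24.44) × 0.931811 = 2.2635
Short position value = −(long value) = -S$2.26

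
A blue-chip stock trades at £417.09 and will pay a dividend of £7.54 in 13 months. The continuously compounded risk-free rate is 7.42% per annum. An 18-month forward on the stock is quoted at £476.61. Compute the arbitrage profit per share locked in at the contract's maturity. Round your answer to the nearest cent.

£18.19 per share

PV(dividends) I = 7.54·e^(−0.0742·13/12) = 6.9576
Fair forward F* = (S − I)·e^(rT) = (417.09 − 6.9576)·e^0.111300 = 410.1324 × 1.117730 = 458.4173
Market £476.61 > fair 458.4173: forward overpriced → cash-and-carry (borrow at r, buy the stock and collect the dividends, short the forward).
Profit at T = |F_mkt − F*| = |476.61 − 458.4173| = £18.19 per share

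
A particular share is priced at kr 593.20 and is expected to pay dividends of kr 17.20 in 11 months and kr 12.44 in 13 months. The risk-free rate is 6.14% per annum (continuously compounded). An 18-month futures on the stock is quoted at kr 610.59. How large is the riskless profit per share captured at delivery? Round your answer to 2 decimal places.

kr 9.25 per share

PV(dividends) I = 17.20·e^(−0.0614·11/12) + 12.44·e^(−0.0614·13/12) = 27.8981
Fair futures F* = (S − I)·e^(rT) = (593.20 − 27.8981)·e^0.092100 = 565.3019 × 1.096474 = 619.8388
Market kr 610.59 < fair 619.8388: forward underpriced → reverse cash-and-carry (short the stock, invest proceeds at r, pay the dividends, go long the forward).
Profit at T = |F_mkt − F*| = |610.59 − 619.8388| = kr 9.25 per share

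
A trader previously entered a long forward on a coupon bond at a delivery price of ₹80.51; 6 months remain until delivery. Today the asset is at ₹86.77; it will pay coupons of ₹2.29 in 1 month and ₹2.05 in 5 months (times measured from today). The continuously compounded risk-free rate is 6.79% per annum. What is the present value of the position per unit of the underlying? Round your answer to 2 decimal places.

₹4.68

PV(remaining coupons) I = 2.29·e^(−0.0679·1/12) + 2.05·e^(−0.0679·5/12) = 4.2699
Current forward F = (S − I)·e^(rT) = (86.77 − 4.2699)·e^(0.0679·6/12) = 82.5001 × 1.034533 = 85.3491
Value (long) = (F − K)·e^(−rT) = (85.3491 − 80.51) × 0.966620 = 4.6776
Value = ₹4.68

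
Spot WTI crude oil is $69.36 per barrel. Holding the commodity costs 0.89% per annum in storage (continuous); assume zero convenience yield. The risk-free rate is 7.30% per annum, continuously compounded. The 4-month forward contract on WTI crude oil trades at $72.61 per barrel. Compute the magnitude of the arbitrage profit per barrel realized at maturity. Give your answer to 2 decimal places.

Fair forward: F* = S·e^(carry·T), with carry = (r + u) = 0.0730 + 0.0089 = 0.0819
F* = 69.36 · e^(0.0819 × 4/12) = 69.36 · e^0.027300 = 69.36 × 1.027676 = $71.2796
Market $72.61 > fair $71.2796: forward overpriced → cash-and-carry (buy spot, short the forward).
At maturity, profit = |F_mkt − F*| = |72.61 − 71.2796| = $1.33 per barrel

$1.33 per barrel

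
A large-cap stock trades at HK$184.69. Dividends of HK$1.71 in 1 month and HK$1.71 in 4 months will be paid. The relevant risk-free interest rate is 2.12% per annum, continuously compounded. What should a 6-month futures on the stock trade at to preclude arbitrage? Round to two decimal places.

PV(dividends) I = 1.71·e^(−0.0212·1/12) + 1.71·e^(−0.0212·4/12)
I = 1.7070 + 1.6980 = 3.4050
F = (S − I)·e^(rT) = (184.69 − 3.4050) · e^(0.0212·6/12)
= 181.2850 · e^0.010600 = 181.2850 × 1.010656 = HK$183.22

HK$183.22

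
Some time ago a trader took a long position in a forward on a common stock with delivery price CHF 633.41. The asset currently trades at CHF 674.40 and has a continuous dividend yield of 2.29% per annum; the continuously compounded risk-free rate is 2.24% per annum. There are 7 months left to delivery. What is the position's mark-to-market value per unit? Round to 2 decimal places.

Current fair forward for the remaining 7 months: F = S·e^((r − q)·T), (r − q) = 0.0224 − 0.0229 = -0.0005
F = 674.40 · e^(-0.0005 × 7/12) = 674.40 × 0.999708 = 674.2031
Value of long forward = (F − K)·e^(−rT) = (674.2031 − 633.41) · e^(−0.0224·7/12)
= 40.7931 × 0.987018 = 40.26

CHF 40.26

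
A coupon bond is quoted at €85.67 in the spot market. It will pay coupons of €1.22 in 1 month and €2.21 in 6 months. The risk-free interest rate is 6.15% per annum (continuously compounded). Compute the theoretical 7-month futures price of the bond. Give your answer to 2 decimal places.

PV(coupons) I = 1.22·e^(−0.0615·1/12) + 2.21·e^(−0.0615·6/12)
I = 1.2138 + 2.1431 = 3.3569
F = (S − I)·e^(rT) = (85.67 − 3.3569) · e^(0.0615·7/12)
= 82.3131 · e^0.035875 = 82.3131 × 1.036526 = €85.32

€85.32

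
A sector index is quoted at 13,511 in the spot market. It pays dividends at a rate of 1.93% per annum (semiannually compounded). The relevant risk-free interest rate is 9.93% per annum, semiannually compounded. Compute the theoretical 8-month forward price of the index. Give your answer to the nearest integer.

F = S · (1+r/2)^(2T) / (1+q/2)^(2T)
= 13511 × 1.066742 / 1.012887 = 13511 × 1.053170
F = 14,229

14,229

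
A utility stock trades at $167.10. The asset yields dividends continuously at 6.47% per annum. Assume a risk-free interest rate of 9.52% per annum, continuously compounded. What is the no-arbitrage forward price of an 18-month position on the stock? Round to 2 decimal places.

F = S·e^((r − q)T) = 167.10 · e^((0.0952 − 0.0647) × 18/12)
= 167.10 · e^0.045750 = 167.10 × 1.046813
F = $174.92

$174.92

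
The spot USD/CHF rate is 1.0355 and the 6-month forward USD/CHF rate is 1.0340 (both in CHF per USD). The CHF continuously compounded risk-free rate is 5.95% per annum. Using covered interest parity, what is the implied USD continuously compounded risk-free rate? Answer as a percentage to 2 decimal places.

F = S·e^((r_CHF − r_USD)T) ⇒ r_USD = r_CHF − ln(F/S)/T
ln(1.0340/1.0355) = -0.001450; /(6/12) = -0.002900
r_USD = 0.0595 + 0.002900 = 0.062400
r_USD = 6.24%

6.24%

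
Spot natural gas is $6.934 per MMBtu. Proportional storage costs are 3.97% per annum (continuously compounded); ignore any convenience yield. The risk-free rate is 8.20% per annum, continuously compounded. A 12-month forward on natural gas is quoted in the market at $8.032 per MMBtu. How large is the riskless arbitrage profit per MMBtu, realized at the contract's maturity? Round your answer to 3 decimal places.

$0.201 per MMBtu

Fair forward: F* = S·e^(carry·T), with carry = (r + u) = 0.0820 + 0.0397 = 0.1217
F* = 6.934 · e^(0.1217 × 12/12) = 6.934 · e^0.121700 = 6.934 × 1.129415 = $7.8314
Market $8.032 > fair $7.8314: forward overpriced → cash-and-carry (buy spot, short the forward).
At maturity, profit = |F_mkt − F*| = |8.032 − 7.8314| = $0.201 per MMBtu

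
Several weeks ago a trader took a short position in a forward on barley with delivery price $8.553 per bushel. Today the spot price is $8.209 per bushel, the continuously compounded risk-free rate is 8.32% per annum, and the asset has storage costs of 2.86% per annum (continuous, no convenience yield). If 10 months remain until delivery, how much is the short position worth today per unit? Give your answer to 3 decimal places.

Current fair forward for the remaining 10 months: F = S·e^((r + u)·T), (r + u) = 0.0832 + 0.0286 = 0.1118
F = 8.209 · e^(0.1118 × 10/12) = 8.209 × 1.097645 = 9.0106
Value of long forward = (F − K)·e^(−rT) = (9.0106 − 8.553) · e^(−0.0832·10/12)
= 0.4576 × 0.933016 = 0.427
Short position value = −(long value) = -$0.427

-$0.427 per bushel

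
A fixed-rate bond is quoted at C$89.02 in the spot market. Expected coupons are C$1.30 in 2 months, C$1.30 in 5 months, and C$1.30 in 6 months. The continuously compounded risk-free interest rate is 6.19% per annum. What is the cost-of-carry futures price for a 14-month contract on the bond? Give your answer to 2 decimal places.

PV(coupons) I = 1.30·e^(−0.0619·2/12) + 1.30·e^(−0.0619·5/12) + 1.30·e^(−0.0619·6/12)
I = 1.2867 + 1.2669 + 1.2604 = 3.8140
F = (S − I)·e^(rT) = (89.02 − 3.8140) · e^(0.0619·14/12)
= 85.2060 · e^0.072217 = 85.2060 × 1.074889 = C$91.59

C$91.59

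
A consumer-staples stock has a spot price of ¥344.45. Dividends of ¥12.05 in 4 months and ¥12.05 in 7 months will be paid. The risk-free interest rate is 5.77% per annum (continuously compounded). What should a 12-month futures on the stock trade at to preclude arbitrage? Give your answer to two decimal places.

PV(dividends) I = 12.05·e^(−0.0577·4/12) + 12.05·e^(−0.0577·7/12)
I = 11.8205 + 11.6512 = 23.4717
F = (S − I)·e^(rT) = (344.45 − 23.4717) · e^(0.0577·12/12)
= 320.9783 · e^0.057700 = 320.9783 × 1.059397 = ¥340.04

¥340.04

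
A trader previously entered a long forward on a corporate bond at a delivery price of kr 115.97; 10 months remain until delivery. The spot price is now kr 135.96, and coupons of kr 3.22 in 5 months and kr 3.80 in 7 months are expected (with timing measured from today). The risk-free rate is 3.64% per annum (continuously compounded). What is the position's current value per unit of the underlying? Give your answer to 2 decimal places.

kr 16.56

PV(remaining coupons) I = 3.22·e^(−0.0364·5/12) + 3.80·e^(−0.0364·7/12) = 6.8917
Current forward F = (S − I)·e^(rT) = (135.96 − 6.8917)·e^(0.0364·10/12) = 129.0683 × 1.030798 = 133.0433
Value (long) = (F − K)·e^(−rT) = (133.0433 − 115.97) × 0.970122 = 16.5632
Value = kr 16.56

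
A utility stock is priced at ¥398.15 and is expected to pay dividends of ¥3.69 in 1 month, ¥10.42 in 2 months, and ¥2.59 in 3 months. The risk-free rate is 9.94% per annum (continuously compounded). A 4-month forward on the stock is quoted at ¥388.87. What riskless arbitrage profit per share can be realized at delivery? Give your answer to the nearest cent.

¥5.70 per share

PV(dividends) I = 3.69·e^(−0.0994·1/12) + 10.42·e^(−0.0994·2/12) + 2.59·e^(−0.0994·3/12) = 16.4348
Fair forward F* = (S − I)·e^(rT) = (398.15 − 16.4348)·e^0.033133 = 381.7152 × 1.033688 = 394.5744
Market ¥388.87 < fair 394.5744: forward underpriced → reverse cash-and-carry (short the stock, invest proceeds at r, pay the dividends, go long the forward).
Profit at T = |F_mkt − F*| = |388.87 − 394.5744| = ¥5.70 per share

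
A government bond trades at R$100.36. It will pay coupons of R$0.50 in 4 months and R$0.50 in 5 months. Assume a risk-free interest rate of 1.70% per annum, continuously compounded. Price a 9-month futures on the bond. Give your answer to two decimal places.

PV(coupons) I = 0.50·e^(−0.0170·4/12) + 0.50·e^(−0.0170·5/12)
I = 0.4972 + 0.4965 = 0.9937
F = (S − I)·e^(rT) = (100.36 − 0.9937) · e^(0.0170·9/12)
= 99.3663 · e^0.012750 = 99.3663 × 1.012832 = R$100.64

R$100.64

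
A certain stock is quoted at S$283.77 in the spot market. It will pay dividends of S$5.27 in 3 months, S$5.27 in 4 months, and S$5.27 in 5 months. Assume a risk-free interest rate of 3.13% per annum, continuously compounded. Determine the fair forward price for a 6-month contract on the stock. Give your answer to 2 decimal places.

PV(dividends) I = 5.27·e^(−0.0313·3/12) + 5.27·e^(−0.0313·4/12) + 5.27·e^(−0.0313·5/12)
I = 5.2289 + 5.2153 + 5.2017 = 15.6459
F = (S − I)·e^(rT) = (283.77 − 15.6459) · e^(0.0313·6/12)
= 268.1241 · e^0.015650 = 268.1241 × 1.015773 = S$272.35

S$272.35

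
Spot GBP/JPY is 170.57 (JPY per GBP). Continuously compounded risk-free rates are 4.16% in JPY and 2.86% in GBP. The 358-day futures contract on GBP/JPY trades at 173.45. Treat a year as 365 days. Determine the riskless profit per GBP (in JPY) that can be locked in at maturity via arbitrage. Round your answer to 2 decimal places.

Fair futures: F* = S·e^(carry·T), with carry = (r_JPY − r_GBP) = 0.0416 − 0.0286 = 0.0130
F* = 170.57 · e^(0.0130 × 358/365) = 170.57 · e^0.012751 = 170.57 × 1.012833 = 172.7589
Market 173.45 > fair 172.7589: forward overpriced → cash-and-carry (buy spot, short the forward).
At maturity, profit = |F_mkt − F*| = |173.45 − 172.7589| = 0.69 per GBP (in JPY)

0.69 per GBP (in JPY)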